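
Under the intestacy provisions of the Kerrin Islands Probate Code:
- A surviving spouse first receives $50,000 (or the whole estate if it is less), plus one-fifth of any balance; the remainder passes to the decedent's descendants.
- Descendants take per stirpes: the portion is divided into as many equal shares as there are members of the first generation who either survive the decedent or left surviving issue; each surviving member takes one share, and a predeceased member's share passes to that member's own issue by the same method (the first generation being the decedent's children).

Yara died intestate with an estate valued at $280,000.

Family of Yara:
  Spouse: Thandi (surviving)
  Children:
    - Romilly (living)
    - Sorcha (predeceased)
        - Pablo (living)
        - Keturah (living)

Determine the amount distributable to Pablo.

Thandi first takes $50,000, leaving a balance of $230,000. Thandi then takes one-fifth of the balance ($46,000), for a total of $96,000. The remaining $184,000 passes to the descendants.
The descendants' portion ($184,000) is divided into 2 shares of $92,000: Romilly takes $92,000; Sorcha's $92,000 share passes to Sorcha's issue.
Sorcha's share ($92,000) is divided into 2 shares of $46,000: Pablo and Keturah each take $46,000.

Pablo receives $46,000.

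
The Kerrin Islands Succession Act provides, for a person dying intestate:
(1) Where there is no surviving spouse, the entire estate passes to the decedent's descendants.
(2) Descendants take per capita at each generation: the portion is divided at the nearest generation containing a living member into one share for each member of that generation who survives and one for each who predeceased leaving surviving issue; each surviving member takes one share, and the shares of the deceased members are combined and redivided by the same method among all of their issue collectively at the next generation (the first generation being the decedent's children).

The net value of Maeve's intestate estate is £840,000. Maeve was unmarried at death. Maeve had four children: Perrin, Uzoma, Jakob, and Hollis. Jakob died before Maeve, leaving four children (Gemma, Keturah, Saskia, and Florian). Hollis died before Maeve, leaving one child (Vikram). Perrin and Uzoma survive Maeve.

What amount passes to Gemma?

The entire £840,000 passes to the descendants.
That amount (£840,000) is divided at the children's generation into 4 shares of £210,000. Perrin and Uzoma each take £210,000. The 2 shares of the deceased (Jakob and Hollis) are combined into a pool of £420,000.
That pool (£420,000) is divided at the grandchildren's generation equally among Gemma, Keturah, Saskia, Florian, and Vikram: £84,000 each.

Gemma receives £84,000.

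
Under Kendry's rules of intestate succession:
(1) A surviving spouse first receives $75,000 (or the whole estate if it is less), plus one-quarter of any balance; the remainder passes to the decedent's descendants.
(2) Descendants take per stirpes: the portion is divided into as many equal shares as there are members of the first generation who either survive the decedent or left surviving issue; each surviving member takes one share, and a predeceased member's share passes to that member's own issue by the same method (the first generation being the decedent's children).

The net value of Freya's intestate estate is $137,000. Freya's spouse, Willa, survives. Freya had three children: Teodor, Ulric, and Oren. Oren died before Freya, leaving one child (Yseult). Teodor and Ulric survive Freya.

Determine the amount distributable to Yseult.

Yseult receives $15,500.

Willa first takes $75,000, leaving a balance of $62,000. Willa then takes one-quarter of the balance ($15,500), for a total of $90,500. The remaining $46,500 passes to the descendants.
The descendants' portion ($46,500) is divided into 3 shares of $15,500: Teodor and Ulric each take $15,500; Oren's $15,500 share passes to Oren's issue.
Oren's share ($15,500) passes entirely to Yseult.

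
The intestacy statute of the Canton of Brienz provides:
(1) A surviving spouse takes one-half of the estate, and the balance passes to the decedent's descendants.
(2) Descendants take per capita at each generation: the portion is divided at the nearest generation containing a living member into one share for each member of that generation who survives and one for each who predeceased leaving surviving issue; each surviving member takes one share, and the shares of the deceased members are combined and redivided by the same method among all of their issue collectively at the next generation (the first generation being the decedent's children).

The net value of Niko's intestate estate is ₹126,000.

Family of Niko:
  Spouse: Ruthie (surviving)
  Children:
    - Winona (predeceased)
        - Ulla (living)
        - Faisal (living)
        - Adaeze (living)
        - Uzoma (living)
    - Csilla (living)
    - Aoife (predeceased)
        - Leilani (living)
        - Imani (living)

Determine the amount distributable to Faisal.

Faisal receives ₹7,000.

Ruthie takes one-half of ₹126,000 = ₹63,000. The remaining ₹63,000 passes to the descendants.
The descendants' portion (₹63,000) is divided at the children's generation into 3 shares of ₹21,000. Csilla takes ₹21,000. The 2 shares of the deceased (Winona and Aoife) are combined into a pool of ₹42,000.
That pool (₹42,000) is divided at the grandchildren's generation equally among Ulla, Faisal, Adaeze, Uzoma, Leilani, and Imani: ₹7,000 each.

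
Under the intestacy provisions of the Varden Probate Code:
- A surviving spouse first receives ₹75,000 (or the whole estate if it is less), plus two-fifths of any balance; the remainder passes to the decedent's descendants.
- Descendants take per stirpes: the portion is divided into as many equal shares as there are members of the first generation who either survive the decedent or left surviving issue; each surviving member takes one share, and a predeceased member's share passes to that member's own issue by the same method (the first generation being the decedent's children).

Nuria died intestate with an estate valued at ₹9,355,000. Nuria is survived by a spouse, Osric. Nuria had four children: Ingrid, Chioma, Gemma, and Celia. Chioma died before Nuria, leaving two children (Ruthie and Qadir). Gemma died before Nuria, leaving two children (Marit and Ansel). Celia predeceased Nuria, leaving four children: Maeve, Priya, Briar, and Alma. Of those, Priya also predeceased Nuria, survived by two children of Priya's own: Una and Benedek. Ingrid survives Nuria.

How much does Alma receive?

Alma receives ₹348,000.

Osric first takes ₹75,000, leaving a balance of ₹9,280,000. Osric then takes two-fifths of the balance (₹3,712,000), for a total of ₹3,787,000. The remaining ₹5,568,000 passes to the descendants.
The descendants' portion (₹5,568,000) is divided into 4 shares of ₹1,392,000: Ingrid takes ₹1,392,000; Chioma's ₹1,392,000 share passes to Chioma's issue; Gemma's ₹1,392,000 share passes to Gemma's issue; Celia's ₹1,392,000 share passes to Celia's issue.
Chioma's share (₹1,392,000) is divided into 2 shares of ₹696,000: Ruthie and Qadir each take ₹696,000.
Gemma's share (₹1,392,000) is divided into 2 shares of ₹696,000: Marit and Ansel each take ₹696,000.
Celia's share (₹1,392,000) is divided into 4 shares of ₹348,000: Maeve, Briar, and Alma each take ₹348,000; Priya's ₹348,000 share passes to Priya's issue.
Priya's share (₹348,000) is divided into 2 shares of ₹174,000: Una and Benedek each take ₹174,000.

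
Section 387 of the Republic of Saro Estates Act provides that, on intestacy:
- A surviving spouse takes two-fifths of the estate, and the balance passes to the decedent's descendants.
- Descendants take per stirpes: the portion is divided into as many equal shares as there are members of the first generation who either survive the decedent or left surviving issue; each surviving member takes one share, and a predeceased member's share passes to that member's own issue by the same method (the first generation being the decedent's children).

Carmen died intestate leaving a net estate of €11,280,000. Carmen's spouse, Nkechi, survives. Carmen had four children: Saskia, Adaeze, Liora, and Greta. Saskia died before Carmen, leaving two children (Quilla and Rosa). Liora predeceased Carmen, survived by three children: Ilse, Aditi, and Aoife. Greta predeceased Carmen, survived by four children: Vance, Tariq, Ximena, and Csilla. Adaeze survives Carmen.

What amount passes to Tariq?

Tariq receives €423,000.

Nkechi takes two-fifths of €11,280,000 = €4,512,000. The remaining €6,768,000 passes to the descendants.
The descendants' portion (€6,768,000) is divided into 4 shares of €1,692,000: Adaeze takes €1,692,000; Saskia's €1,692,000 share passes to Saskia's issue; Liora's €1,692,000 share passes to Liora's issue; Greta's €1,692,000 share passes to Greta's issue.
Saskia's share (€1,692,000) is divided into 2 shares of €846,000: Quilla and Rosa each take €846,000.
Liora's share (€1,692,000) is divided into 3 shares of €564,000: Ilse, Aditi, and Aoife each take €564,000.
Greta's share (€1,692,000) is divided into 4 shares of €423,000: Vance, Tariq, Ximena, and Csilla each take €423,000.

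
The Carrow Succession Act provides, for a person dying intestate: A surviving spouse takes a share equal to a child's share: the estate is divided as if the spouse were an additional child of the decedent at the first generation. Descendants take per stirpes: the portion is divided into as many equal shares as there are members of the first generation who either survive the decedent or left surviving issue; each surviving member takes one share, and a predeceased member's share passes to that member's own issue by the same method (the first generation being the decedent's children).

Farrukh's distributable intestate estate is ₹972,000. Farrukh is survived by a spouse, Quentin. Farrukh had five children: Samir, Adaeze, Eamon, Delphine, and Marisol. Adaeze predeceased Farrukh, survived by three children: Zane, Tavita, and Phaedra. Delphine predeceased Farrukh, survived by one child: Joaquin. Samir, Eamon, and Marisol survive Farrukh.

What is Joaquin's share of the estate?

Joaquin receives ₹162,000.

The spouse counts as an additional share at the children's level, so there are 6 primary shares of ₹162,000. Quentin takes one such share (₹162,000).
The children's combined portion (₹810,000) is divided into 5 shares of ₹162,000: Samir, Eamon, and Marisol each take ₹162,000; Adaeze's ₹162,000 share passes to Adaeze's issue; Delphine's ₹162,000 share passes to Delphine's issue.
Adaeze's share (₹162,000) is divided into 3 shares of ₹54,000: Zane, Tavita, and Phaedra each take ₹54,000.
Delphine's share (₹162,000) passes entirely to Joaquin.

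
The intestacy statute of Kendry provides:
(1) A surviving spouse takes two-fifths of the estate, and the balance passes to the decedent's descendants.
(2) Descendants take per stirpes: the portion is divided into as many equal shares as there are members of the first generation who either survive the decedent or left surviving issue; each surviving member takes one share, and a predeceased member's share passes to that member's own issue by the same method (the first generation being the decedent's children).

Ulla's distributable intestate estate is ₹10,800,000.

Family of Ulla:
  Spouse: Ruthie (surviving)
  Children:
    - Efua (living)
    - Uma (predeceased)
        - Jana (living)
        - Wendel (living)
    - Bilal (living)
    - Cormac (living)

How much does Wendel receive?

Wendel receives ₹810,000.

Ruthie takes two-fifths of ₹10,800,000 = ₹4,320,000. The remaining ₹6,480,000 passes to the descendants.
The descendants' portion (₹6,480,000) is divided into 4 shares of ₹1,620,000: Efua, Bilal, and Cormac each take ₹1,620,000; Uma's ₹1,620,000 share passes to Uma's issue.
Uma's share (₹1,620,000) is divided into 2 shares of ₹810,000: Jana and Wendel each take ₹810,000.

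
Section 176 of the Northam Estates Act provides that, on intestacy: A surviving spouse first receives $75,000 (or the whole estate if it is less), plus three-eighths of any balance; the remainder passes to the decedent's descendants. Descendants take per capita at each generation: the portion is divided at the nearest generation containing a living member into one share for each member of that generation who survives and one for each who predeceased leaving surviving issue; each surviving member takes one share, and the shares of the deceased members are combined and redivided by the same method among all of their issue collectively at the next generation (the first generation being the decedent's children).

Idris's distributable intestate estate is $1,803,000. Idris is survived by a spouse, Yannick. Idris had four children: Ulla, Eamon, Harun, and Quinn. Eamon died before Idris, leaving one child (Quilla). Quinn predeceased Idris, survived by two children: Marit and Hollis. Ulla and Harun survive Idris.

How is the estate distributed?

Yannick first takes $75,000, leaving a balance of $1,728,000. Yannick then takes three-eighths of the balance ($648,000), for a total of $723,000. The remaining $1,080,000 passes to the descendants.
The descendants' portion ($1,080,000) is divided at the children's generation into 4 shares of $270,000. Ulla and Harun each take $270,000. The 2 shares of the deceased (Eamon and Quinn) are combined into a pool of $540,000.
That pool ($540,000) is divided at the grandchildren's generation equally among Quilla, Marit, and Hollis: $180,000 each.

Yannick: $723,000; Ulla: $270,000; Quilla: $180,000; Harun: $270,000; Marit: $180,000; Hollis: $180,000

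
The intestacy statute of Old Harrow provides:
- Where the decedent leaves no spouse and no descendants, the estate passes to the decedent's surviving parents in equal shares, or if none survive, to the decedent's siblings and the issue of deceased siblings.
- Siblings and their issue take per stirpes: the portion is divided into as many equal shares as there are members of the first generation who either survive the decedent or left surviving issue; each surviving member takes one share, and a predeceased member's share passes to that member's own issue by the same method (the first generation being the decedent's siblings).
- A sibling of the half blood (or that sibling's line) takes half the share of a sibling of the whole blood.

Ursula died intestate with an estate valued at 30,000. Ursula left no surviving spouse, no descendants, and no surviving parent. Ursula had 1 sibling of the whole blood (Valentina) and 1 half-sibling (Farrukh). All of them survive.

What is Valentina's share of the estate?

The entire 30,000 passes to the siblings and their issue.
Counting each half-blood sibling's line as half a unit, there are 3/2 units in 30,000, so one unit is 20,000. Whole-blood lines (Valentina) take 20,000 each; half-blood lines (Farrukh) take 10,000 each.

Valentina receives 20,000.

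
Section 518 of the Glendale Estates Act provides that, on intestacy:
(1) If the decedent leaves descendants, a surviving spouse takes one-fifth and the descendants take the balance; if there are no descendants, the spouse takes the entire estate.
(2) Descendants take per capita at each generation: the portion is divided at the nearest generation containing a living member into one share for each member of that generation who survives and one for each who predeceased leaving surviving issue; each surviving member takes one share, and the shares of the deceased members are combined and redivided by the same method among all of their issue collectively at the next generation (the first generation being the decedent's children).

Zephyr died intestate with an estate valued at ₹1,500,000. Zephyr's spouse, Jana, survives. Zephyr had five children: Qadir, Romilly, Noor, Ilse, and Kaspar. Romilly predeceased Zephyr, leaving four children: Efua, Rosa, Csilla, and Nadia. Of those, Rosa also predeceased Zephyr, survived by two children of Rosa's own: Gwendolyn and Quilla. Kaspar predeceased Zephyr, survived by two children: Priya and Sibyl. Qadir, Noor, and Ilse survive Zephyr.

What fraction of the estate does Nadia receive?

Nadia receives 4/75 of the estate.

Jana takes one-fifth of ₹1,500,000 = ₹300,000. The remaining ₹1,200,000 passes to the descendants.
The descendants' portion (₹1,200,000) is divided at the children's generation into 5 shares of ₹240,000. Qadir, Noor, and Ilse each take ₹240,000. The 2 shares of the deceased (Romilly and Kaspar) are combined into a pool of ₹480,000.
That pool (₹480,000) is divided at the grandchildren's generation into 6 shares of ₹80,000. Efua, Csilla, Nadia, Priya, and Sibyl each take ₹80,000. The remaining share for the deceased Rosa (₹80,000) is carried to the next generation.
That pool (₹80,000) is divided at the great-grandchildren's generation equally among Gwendolyn and Quilla: ₹40,000 each.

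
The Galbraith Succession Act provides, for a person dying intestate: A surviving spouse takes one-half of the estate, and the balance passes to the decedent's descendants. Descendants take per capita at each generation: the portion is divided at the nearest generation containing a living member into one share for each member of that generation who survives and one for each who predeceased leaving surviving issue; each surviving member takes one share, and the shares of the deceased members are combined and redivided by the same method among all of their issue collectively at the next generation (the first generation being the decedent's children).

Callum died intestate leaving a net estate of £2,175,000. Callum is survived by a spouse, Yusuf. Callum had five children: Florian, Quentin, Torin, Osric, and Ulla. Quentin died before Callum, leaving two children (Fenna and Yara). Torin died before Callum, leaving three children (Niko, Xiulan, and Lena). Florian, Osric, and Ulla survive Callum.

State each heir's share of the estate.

Yusuf takes one-half of £2,175,000 = £1,087,500. The remaining £1,087,500 passes to the descendants.
The descendants' portion (£1,087,500) is divided at the children's generation into 5 shares of £217,500. Florian, Osric, and Ulla each take £217,500. The 2 shares of the deceased (Quentin and Torin) are combined into a pool of £435,000.
That pool (£435,000) is divided at the grandchildren's generation equally among Fenna, Yara, Niko, Xiulan, and Lena: £87,000 each.

Yusuf: £1,087,500; Florian: £217,500; Fenna: £87,000; Yara: £87,000; Niko: £87,000; Xiulan: £87,000; Lena: £87,000; Osric: £217,500; Ulla: £217,500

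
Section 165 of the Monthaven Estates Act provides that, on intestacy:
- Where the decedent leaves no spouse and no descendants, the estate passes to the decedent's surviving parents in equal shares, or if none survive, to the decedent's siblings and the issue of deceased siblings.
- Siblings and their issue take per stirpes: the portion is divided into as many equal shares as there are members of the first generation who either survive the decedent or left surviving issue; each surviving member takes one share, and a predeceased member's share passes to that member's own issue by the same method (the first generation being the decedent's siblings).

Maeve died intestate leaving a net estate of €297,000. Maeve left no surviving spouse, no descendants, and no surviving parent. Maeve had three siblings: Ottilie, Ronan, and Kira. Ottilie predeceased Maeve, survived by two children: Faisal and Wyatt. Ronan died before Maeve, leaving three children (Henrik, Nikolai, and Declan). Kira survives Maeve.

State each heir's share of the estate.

The entire €297,000 passes to the siblings and their issue.
That amount (€297,000) is divided into 3 shares of €99,000: Kira takes €99,000; Ottilie's €99,000 share passes to Ottilie's issue; Ronan's €99,000 share passes to Ronan's issue.
Ottilie's share (€99,000) is divided into 2 shares of €49,500: Faisal and Wyatt each take €49,500.
Ronan's share (€99,000) is divided into 3 shares of €33,000: Henrik, Nikolai, and Declan each take €33,000.

Faisal: €49,500; Wyatt: €49,500; Henrik: €33,000; Nikolai: €33,000; Declan: €33,000; Kira: €99,000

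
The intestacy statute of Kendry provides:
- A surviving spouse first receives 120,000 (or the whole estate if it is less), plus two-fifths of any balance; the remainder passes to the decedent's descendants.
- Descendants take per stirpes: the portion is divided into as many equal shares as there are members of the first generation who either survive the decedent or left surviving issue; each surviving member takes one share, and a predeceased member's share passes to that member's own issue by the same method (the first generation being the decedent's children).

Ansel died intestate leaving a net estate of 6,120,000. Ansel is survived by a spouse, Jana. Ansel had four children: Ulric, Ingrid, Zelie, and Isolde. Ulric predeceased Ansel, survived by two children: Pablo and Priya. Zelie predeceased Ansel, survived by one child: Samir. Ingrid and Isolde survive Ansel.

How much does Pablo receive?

Jana first takes 120,000, leaving a balance of 6,000,000. Jana then takes two-fifths of the balance (2,400,000), for a total of 2,520,000. The remaining 3,600,000 passes to the descendants.
The descendants' portion (3,600,000) is divided into 4 shares of 900,000: Ingrid and Isolde each take 900,000; Ulric's 900,000 share passes to Ulric's issue; Zelie's 900,000 share passes to Zelie's issue.
Ulric's share (900,000) is divided into 2 shares of 450,000: Pablo and Priya each take 450,000.
Zelie's share (900,000) passes entirely to Samir.

Pablo receives 450,000.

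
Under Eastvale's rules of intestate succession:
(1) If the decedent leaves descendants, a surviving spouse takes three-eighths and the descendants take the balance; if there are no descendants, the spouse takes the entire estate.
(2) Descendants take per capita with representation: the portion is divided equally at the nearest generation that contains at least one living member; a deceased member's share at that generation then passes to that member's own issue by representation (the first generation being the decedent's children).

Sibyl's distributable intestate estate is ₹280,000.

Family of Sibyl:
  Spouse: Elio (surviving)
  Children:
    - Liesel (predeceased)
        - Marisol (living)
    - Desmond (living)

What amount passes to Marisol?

Elio takes three-eighths of ₹280,000 = ₹105,000. The remaining ₹175,000 passes to the descendants.
The descendants' portion (₹175,000) is divided into 2 shares of ₹87,500: Desmond takes ₹87,500; Liesel's ₹87,500 share passes to Liesel's issue.
Liesel's share (₹87,500) passes entirely to Marisol.

Marisol receives ₹87,500.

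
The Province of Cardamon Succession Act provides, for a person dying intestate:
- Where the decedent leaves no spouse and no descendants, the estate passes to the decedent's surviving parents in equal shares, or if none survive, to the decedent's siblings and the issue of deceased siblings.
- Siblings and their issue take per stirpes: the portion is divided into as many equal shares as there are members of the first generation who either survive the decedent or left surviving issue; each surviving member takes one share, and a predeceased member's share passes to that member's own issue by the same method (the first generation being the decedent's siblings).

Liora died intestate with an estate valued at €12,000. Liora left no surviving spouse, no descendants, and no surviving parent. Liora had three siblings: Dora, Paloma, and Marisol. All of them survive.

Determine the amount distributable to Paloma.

Paloma receives €4,000.

The entire €12,000 passes to the siblings and their issue.
That amount (€12,000) is divided into 3 shares of €4,000: Dora, Paloma, and Marisol each take €4,000.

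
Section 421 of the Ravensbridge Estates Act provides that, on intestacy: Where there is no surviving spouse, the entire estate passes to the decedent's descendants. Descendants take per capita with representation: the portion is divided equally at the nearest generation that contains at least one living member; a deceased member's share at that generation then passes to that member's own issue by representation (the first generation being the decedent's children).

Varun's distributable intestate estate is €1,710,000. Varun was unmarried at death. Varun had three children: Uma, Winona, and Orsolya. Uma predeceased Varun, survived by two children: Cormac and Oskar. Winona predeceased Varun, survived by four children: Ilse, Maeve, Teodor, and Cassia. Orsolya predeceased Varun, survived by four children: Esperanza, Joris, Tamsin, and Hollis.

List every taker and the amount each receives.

The entire €1,710,000 passes to the descendants.
No child survives, so the initial division is made at the grandchildren's generation.
That amount (€1,710,000) is divided into 10 shares of €171,000: Cormac, Oskar, Ilse, Maeve, Teodor, Cassia, Esperanza, Joris, Tamsin, and Hollis each take €171,000.

Cormac: €171,000; Oskar: €171,000; Ilse: €171,000; Maeve: €171,000; Teodor: €171,000; Cassia: €171,000; Esperanza: €171,000; Joris: €171,000; Tamsin: €171,000; Hollis: €171,000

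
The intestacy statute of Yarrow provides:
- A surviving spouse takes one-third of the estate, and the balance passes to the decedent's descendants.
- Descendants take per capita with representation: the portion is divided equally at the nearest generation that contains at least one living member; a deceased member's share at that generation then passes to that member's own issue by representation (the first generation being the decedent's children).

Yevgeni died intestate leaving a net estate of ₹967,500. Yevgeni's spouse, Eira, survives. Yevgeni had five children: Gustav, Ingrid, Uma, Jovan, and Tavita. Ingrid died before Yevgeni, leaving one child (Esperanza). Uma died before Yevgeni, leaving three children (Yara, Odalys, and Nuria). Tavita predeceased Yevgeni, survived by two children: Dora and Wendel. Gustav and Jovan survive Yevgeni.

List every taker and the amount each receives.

Eira takes one-third of ₹967,500 = ₹322,500. The remaining ₹645,000 passes to the descendants.
The descendants' portion (₹645,000) is divided into 5 shares of ₹129,000: Gustav and Jovan each take ₹129,000; Ingrid's ₹129,000 share passes to Ingrid's issue; Uma's ₹129,000 share passes to Uma's issue; Tavita's ₹129,000 share passes to Tavita's issue.
Ingrid's share (₹129,000) passes entirely to Esperanza.
Uma's share (₹129,000) is divided into 3 shares of ₹43,000: Yara, Odalys, and Nuria each take ₹43,000.
Tavita's share (₹129,000) is divided into 2 shares of ₹64,500: Dora and Wendel each take ₹64,500.

Eira: ₹322,500; Gustav: ₹129,000; Esperanza: ₹129,000; Yara: ₹43,000; Odalys: ₹43,000; Nuria: ₹43,000; Jovan: ₹129,000; Dora: ₹64,500; Wendel: ₹64,500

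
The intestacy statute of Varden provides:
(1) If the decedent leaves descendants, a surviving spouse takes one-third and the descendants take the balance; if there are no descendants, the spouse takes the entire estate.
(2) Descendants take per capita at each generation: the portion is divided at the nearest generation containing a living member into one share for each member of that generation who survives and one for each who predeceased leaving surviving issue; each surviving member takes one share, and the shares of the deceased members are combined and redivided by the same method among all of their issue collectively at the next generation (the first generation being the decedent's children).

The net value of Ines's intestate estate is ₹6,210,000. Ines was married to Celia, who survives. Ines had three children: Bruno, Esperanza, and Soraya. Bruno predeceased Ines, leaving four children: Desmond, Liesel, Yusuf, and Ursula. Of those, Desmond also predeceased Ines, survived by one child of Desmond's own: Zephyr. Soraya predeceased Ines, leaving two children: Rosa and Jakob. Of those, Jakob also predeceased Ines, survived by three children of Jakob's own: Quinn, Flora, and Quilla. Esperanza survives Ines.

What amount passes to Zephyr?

Celia takes one-third of ₹6,210,000 = ₹2,070,000. The remaining ₹4,140,000 passes to the descendants.
The descendants' portion (₹4,140,000) is divided at the children's generation into 3 shares of ₹1,380,000. Esperanza takes ₹1,380,000. The 2 shares of the deceased (Bruno and Soraya) are combined into a pool of ₹2,760,000.
That pool (₹2,760,000) is divided at the grandchildren's generation into 6 shares of ₹460,000. Liesel, Yusuf, Ursula, and Rosa each take ₹460,000. The 2 shares of the deceased (Desmond and Jakob) are combined into a pool of ₹920,000.
That pool (₹920,000) is divided at the great-grandchildren's generation equally among Zephyr, Quinn, Flora, and Quilla: ₹230,000 each.

Zephyr receives ₹230,000.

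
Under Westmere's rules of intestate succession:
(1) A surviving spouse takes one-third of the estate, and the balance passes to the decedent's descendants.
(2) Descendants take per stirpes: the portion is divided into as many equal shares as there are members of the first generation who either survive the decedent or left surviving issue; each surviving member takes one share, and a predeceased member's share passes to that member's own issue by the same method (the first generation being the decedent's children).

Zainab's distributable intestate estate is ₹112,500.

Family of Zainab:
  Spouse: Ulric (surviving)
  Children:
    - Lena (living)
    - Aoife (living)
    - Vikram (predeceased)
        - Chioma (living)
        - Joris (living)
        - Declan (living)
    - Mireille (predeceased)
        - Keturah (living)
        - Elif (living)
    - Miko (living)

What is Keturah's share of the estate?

Keturah receives ₹7,500.

Ulric takes one-third of ₹112,500 = ₹37,500. The remaining ₹75,000 passes to the descendants.
The descendants' portion (₹75,000) is divided into 5 shares of ₹15,000: Lena, Aoife, and Miko each take ₹15,000; Vikram's ₹15,000 share passes to Vikram's issue; Mireille's ₹15,000 share passes to Mireille's issue.
Vikram's share (₹15,000) is divided into 3 shares of ₹5,000: Chioma, Joris, and Declan each take ₹5,000.
Mireille's share (₹15,000) is divided into 2 shares of ₹7,500: Keturah and Elif each take ₹7,500.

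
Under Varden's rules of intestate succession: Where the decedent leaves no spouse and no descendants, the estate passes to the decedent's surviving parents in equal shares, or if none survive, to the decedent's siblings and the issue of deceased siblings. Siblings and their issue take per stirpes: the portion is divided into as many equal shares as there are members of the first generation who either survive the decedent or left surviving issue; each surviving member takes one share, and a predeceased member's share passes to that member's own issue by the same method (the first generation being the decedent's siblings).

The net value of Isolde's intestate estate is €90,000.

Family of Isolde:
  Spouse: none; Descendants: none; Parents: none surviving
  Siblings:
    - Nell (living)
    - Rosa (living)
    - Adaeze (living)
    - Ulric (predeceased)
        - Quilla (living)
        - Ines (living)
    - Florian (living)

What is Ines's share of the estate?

Ines receives €9,000.

The entire €90,000 passes to the siblings and their issue.
That amount (€90,000) is divided into 5 shares of €18,000: Nell, Rosa, Adaeze, and Florian each take €18,000; Ulric's €18,000 share passes to Ulric's issue.
Ulric's share (€18,000) is divided into 2 shares of €9,000: Quilla and Ines each take €9,000.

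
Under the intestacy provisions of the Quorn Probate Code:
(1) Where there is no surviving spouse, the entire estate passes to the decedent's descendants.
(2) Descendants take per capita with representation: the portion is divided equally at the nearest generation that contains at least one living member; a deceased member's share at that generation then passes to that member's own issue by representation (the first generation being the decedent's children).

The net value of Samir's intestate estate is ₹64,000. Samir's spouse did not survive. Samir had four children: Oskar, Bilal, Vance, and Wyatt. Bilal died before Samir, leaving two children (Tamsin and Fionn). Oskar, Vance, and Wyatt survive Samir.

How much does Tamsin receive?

Tamsin receives ₹8,000.

The entire ₹64,000 passes to the descendants.
That amount (₹64,000) is divided into 4 shares of ₹16,000: Oskar, Vance, and Wyatt each take ₹16,000; Bilal's ₹16,000 share passes to Bilal's issue.
Bilal's share (₹16,000) is divided into 2 shares of ₹8,000: Tamsin and Fionn each take ₹8,000.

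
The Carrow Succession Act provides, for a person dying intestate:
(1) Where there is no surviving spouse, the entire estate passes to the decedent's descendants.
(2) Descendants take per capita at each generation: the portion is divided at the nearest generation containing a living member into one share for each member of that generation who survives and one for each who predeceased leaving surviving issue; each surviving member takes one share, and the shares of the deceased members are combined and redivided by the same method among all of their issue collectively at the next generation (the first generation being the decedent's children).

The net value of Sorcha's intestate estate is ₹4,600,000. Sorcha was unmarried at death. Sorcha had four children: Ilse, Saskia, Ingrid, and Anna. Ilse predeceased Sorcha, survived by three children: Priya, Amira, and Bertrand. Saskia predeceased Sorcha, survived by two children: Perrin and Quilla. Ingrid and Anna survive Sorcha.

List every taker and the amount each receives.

The entire ₹4,600,000 passes to the descendants.
That amount (₹4,600,000) is divided at the children's generation into 4 shares of ₹1,150,000. Ingrid and Anna each take ₹1,150,000. The 2 shares of the deceased (Ilse and Saskia) are combined into a pool of ₹2,300,000.
That pool (₹2,300,000) is divided at the grandchildren's generation equally among Priya, Amira, Bertrand, Perrin, and Quilla: ₹460,000 each.

Priya: ₹460,000; Amira: ₹460,000; Bertrand: ₹460,000; Perrin: ₹460,000; Quilla: ₹460,000; Ingrid: ₹1,150,000; Anna: ₹1,150,000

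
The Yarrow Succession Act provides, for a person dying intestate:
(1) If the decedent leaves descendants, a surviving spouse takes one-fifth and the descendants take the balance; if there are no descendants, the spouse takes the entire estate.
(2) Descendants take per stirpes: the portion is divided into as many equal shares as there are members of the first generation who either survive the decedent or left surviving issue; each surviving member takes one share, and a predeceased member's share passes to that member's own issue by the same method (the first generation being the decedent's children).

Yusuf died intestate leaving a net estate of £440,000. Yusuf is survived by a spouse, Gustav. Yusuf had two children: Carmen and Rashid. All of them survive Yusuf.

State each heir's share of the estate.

Gustav takes one-fifth of £440,000 = £88,000. The remaining £352,000 passes to the descendants.
The descendants' portion (£352,000) is divided into 2 shares of £176,000: Carmen and Rashid each take £176,000.

Gustav: £88,000; Carmen: £176,000; Rashid: £176,000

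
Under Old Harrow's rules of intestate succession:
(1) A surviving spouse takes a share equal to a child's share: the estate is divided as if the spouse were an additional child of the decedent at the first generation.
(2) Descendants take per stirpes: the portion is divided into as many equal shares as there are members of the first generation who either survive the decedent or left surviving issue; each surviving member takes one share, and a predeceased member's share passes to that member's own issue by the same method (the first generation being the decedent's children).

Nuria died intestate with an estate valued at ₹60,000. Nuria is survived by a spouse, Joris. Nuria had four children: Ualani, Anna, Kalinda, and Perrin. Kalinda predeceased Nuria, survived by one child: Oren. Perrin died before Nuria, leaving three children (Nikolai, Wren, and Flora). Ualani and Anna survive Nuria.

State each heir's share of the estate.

The spouse counts as an additional share at the children's level, so there are 5 primary shares of ₹12,000. Joris takes one such share (₹12,000).
The children's combined portion (₹48,000) is divided into 4 shares of ₹12,000: Ualani and Anna each take ₹12,000; Kalinda's ₹12,000 share passes to Kalinda's issue; Perrin's ₹12,000 share passes to Perrin's issue.
Kalinda's share (₹12,000) passes entirely to Oren.
Perrin's share (₹12,000) is divided into 3 shares of ₹4,000: Nikolai, Wren, and Flora each take ₹4,000.

Joris: ₹12,000; Ualani: ₹12,000; Anna: ₹12,000; Oren: ₹12,000; Nikolai: ₹4,000; Wren: ₹4,000; Flora: ₹4,000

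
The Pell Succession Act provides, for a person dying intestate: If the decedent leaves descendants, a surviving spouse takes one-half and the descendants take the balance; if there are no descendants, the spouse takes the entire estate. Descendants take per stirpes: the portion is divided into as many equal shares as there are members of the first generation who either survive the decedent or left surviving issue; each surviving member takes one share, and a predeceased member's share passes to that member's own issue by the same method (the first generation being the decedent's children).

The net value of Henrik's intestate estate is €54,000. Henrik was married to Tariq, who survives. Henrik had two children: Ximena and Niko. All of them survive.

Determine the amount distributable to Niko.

Tariq takes one-half of €54,000 = €27,000. The remaining €27,000 passes to the descendants.
The descendants' portion (€27,000) is divided into 2 shares of €13,500: Ximena and Niko each take €13,500.

Niko receives €13,500.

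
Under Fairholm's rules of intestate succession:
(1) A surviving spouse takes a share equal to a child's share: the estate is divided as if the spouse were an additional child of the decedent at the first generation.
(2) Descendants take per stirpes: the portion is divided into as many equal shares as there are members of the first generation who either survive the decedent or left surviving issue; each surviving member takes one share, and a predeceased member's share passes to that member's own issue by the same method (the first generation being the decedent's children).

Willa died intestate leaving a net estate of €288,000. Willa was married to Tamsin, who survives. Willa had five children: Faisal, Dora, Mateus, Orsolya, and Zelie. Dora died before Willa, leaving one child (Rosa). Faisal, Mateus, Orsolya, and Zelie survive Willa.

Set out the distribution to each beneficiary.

The spouse counts as an additional share at the children's level, so there are 6 primary shares of €48,000. Tamsin takes one such share (€48,000).
The children's combined portion (€240,000) is divided into 5 shares of €48,000: Faisal, Mateus, Orsolya, and Zelie each take €48,000; Dora's €48,000 share passes to Dora's issue.
Dora's share (€48,000) passes entirely to Rosa.

Tamsin: €48,000; Faisal: €48,000; Rosa: €48,000; Mateus: €48,000; Orsolya: €48,000; Zelie: €48,000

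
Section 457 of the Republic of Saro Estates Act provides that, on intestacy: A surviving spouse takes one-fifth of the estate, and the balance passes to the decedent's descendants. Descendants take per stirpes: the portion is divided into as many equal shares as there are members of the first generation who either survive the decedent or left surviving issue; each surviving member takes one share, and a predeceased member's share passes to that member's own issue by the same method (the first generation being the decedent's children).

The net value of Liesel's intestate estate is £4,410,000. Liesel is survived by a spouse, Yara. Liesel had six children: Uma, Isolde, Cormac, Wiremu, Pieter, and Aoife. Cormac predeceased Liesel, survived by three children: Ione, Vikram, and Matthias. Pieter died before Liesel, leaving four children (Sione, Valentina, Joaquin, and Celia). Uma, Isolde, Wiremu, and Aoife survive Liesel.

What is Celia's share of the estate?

Yara takes one-fifth of £4,410,000 = £882,000. The remaining £3,528,000 passes to the descendants.
The descendants' portion (£3,528,000) is divided into 6 shares of £588,000: Uma, Isolde, Wiremu, and Aoife each take £588,000; Cormac's £588,000 share passes to Cormac's issue; Pieter's £588,000 share passes to Pieter's issue.
Cormac's share (£588,000) is divided into 3 shares of £196,000: Ione, Vikram, and Matthias each take £196,000.
Pieter's share (£588,000) is divided into 4 shares of £147,000: Sione, Valentina, Joaquin, and Celia each take £147,000.

Celia receives £147,000.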